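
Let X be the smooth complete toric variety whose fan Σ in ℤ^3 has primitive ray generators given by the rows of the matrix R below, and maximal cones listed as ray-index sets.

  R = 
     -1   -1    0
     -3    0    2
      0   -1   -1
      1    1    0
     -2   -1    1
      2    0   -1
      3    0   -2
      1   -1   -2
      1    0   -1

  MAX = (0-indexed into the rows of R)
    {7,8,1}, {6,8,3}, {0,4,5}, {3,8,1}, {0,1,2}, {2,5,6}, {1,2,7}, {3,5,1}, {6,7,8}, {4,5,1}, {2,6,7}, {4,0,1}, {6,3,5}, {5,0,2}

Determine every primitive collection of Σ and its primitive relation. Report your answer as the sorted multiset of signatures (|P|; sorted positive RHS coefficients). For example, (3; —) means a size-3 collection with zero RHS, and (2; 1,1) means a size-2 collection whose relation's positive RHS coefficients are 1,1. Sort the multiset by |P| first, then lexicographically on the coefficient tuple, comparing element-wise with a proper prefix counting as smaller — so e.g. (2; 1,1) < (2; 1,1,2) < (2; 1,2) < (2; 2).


Δ(Σ) — 9 vertices, 17 min non-faces:

  P = {0,3}:  v_{0} + v_{3} = 0  so sig = (2; —)
  P = {1,6}:  v_{1} + v_{6} = 0  so sig = (2; —)
  P = {0,8}:  v_{0} + v_{8} = v_{2}  so sig = (2; 1)
  P = {2,3}:  v_{2} + v_{3} = v_{8}  so sig = (2; 1)
  P = {2,8}:  v_{2} + v_{8} = v_{7}  so sig = (2; 1)
  P = {4,8}:  v_{4} + v_{8} = v_{0}  so sig = (2; 1)
  P = {5,8}:  v_{5} + v_{8} = v_{6}  so sig = (2; 1)
  P = {0,6}:  v_{0} + v_{6} = v_{2} + v_{5}  so sig = (2; 1,1)
  P = {3,4}:  v_{3} + v_{4} = v_{1} + v_{5}  so sig = (2; 1,1)
  P = {4,6}:  v_{4} + v_{6} = v_{0} + v_{5}  so sig = (2; 1,1)
  P = {4,7}:  v_{4} + v_{7} = v_{0} + v_{2}  so sig = (2; 1,1)
  P = {5,7}:  v_{5} + v_{7} = v_{2} + v_{6}  so sig = (2; 1,1)
  P = {0,7}:  v_{0} + v_{7} = 2·v_{2}  so sig = (2; 2)
  P = {2,4}:  v_{2} + v_{4} = 2·v_{0}  so sig = (2; 2)
  P = {3,7}:  v_{3} + v_{7} = 2·v_{8}  so sig = (2; 2)
  P = {0,1,5}:  v_{0} + v_{1} + v_{5} = v_{4}  so sig = (3; 1)
  P = {1,2,5}:  v_{1} + v_{2} + v_{5} = v_{0}  so sig = (3; 1)

Hence PRS(X_Σ) =
    (2; —)
    (2; —)
    (2; 1)
    (2; 1)
    (2; 1)
    (2; 1)
    (2; 1)
    (2; 1,1)
    (2; 1,1)
    (2; 1,1)
    (2; 1,1)
    (2; 1,1)
    (2; 2)
    (2; 2)
    (2; 2)
    (3; 1)
    (3; 1)


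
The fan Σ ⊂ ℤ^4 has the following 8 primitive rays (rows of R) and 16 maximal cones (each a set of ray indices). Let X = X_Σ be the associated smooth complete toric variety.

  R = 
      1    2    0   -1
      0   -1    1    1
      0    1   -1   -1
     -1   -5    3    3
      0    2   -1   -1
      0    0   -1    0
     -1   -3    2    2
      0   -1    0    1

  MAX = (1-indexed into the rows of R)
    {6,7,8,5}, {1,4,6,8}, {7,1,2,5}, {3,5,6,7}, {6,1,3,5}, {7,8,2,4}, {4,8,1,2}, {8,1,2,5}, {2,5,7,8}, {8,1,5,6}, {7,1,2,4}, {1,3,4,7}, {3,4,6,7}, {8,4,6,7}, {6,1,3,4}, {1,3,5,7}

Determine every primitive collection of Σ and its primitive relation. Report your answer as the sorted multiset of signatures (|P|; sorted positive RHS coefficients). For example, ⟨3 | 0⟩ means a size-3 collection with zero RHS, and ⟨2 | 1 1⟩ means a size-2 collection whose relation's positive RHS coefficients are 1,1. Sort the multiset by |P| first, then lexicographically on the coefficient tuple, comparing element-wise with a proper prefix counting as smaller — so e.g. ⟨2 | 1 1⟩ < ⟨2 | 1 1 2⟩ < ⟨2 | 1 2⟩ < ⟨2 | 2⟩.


Σ has 6 primitive collections:

  • {2,3}:  v_{2} + v_{3} = 0  so sig = ⟨2 | 0⟩
  • {2,6}:  v_{2} + v_{6} = v_{8}  so sig = ⟨2 | 1⟩
  • {3,8}:  v_{3} + v_{8} = v_{6}  so sig = ⟨2 | 1⟩
  • {4,5}:  v_{4} + v_{5} = v_{7}  so sig = ⟨2 | 1⟩
  • {1,6,7}:  v_{1} + v_{6} + v_{7} = v_{2}  so sig = ⟨3 | 1⟩
  • {1,7,8}:  v_{1} + v_{7} + v_{8} = 2·v_{2}  so sig = ⟨3 | 2⟩

Signatures (|P|; sorted positive RHS coefficients), sorted:
    ⟨2 | 0⟩
    ⟨2 | 1⟩
    ⟨2 | 1⟩
    ⟨2 | 1⟩
    ⟨3 | 1⟩
    ⟨3 | 2⟩


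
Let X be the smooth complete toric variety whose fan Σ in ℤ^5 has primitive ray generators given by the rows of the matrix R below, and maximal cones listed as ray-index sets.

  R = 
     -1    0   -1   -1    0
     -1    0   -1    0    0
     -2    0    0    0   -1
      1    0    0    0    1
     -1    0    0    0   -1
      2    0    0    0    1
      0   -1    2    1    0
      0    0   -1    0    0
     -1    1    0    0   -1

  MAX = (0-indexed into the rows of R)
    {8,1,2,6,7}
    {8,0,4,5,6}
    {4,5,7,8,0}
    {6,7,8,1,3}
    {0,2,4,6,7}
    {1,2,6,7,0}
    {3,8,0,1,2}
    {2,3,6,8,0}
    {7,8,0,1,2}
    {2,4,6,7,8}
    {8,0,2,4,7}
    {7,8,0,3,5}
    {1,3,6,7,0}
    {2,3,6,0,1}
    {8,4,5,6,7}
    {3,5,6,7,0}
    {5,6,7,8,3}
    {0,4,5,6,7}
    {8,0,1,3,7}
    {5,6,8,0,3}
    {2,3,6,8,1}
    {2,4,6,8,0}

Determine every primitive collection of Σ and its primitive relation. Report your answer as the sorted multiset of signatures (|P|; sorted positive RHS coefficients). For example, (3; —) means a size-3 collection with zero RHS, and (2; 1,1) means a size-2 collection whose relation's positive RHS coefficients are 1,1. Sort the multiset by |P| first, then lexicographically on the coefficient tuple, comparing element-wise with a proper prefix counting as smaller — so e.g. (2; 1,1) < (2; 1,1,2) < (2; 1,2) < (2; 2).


7 minimal non-faces of Δ(Σ) (on 9 rays):

  {2,5}:  v_{2} + v_{5} = 0  ⇒ sig = (2; —)
  {3,4}:  v_{3} + v_{4} = 0  ⇒ sig = (2; —)
  {1,4}:  v_{1} + v_{4} = v_{2} + v_{7}  ⇒ sig = (2; 1,1)
  {1,5}:  v_{1} + v_{5} = v_{3} + v_{7}  ⇒ sig = (2; 1,1)
  {2,3,7}:  v_{2} + v_{3} + v_{7} = v_{1}  ⇒ sig = (3; 1)
  {0,6,7,8}:  v_{0} + v_{6} + v_{7} + v_{8} = v_{2}  ⇒ sig = (4; 1)
  {0,1,6,8}:  v_{0} + v_{1} + v_{6} + v_{8} = 2·v_{2} + v_{3}  ⇒ sig = (4; 1,2)

Sorted signature multiset PRS(X):
    (2; —)
    (2; —)
    (2; 1,1)
    (2; 1,1)
    (3; 1)
    (4; 1)
    (4; 1,2)


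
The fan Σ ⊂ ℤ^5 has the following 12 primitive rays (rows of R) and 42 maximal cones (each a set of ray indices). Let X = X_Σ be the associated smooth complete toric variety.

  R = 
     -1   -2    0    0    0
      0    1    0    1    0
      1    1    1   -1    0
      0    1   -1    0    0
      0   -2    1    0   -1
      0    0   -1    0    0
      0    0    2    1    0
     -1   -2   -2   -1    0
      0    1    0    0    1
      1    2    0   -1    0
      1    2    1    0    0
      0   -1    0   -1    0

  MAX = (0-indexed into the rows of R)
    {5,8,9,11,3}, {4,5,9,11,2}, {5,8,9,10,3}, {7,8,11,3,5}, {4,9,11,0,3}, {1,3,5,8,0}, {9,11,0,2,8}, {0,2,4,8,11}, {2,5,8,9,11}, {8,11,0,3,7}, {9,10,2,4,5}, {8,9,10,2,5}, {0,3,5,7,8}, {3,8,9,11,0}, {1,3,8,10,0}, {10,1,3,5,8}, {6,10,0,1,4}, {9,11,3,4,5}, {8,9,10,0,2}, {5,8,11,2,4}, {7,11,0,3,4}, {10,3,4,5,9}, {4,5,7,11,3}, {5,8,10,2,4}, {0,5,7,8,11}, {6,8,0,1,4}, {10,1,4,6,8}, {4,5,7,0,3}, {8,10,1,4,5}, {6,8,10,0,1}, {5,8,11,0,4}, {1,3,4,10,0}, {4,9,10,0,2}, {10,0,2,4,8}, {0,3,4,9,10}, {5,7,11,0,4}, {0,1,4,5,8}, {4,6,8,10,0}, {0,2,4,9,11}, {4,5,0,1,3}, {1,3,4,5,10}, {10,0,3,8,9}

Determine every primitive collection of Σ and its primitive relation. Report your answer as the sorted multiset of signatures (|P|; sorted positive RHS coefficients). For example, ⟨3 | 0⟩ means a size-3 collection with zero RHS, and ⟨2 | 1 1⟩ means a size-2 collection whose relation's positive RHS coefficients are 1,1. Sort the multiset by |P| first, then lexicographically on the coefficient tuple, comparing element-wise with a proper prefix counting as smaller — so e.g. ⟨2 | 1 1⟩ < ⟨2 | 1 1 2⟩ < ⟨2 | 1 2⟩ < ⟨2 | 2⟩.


23 minimal non-faces of Δ(Σ) (on 12 rays):

  {1,11}:  v_{1} + v_{11} = 0 ; sig = ⟨2 | 0⟩
  {1,2}:  v_{1} + v_{2} = v_{10} ; sig = ⟨2 | 1⟩
  {2,3}:  v_{2} + v_{3} = v_{9} ; sig = ⟨2 | 1⟩
  {6,7}:  v_{6} + v_{7} = v_{0} ; sig = ⟨2 | 1⟩
  {10,11}:  v_{10} + v_{11} = v_{2} ; sig = ⟨2 | 1⟩
  {1,9}:  v_{1} + v_{9} = v_{3} + v_{10} ; sig = ⟨2 | 1 1⟩
  {7,10}:  v_{7} + v_{10} = v_{3} + v_{11} ; sig = ⟨2 | 1 1⟩
  {1,7}:  v_{1} + v_{7} = v_{0} + v_{3} + v_{5} ; sig = ⟨2 | 1 1 1⟩
  {3,6}:  v_{3} + v_{6} = v_{0} + v_{1} + v_{10} ; sig = ⟨2 | 1 1 1⟩
  {5,6}:  v_{5} + v_{6} = v_{1} + v_{4} + v_{8} ; sig = ⟨2 | 1 1 1⟩
  {6,11}:  v_{6} + v_{11} = v_{0} + v_{4} + v_{8} + v_{10} ; sig = ⟨2 | 1 1 1 1⟩
  {2,6}:  v_{2} + v_{6} = v_{0} + v_{4} + v_{8} + 2·v_{10} ; sig = ⟨2 | 1 1 1 2⟩
  {2,7}:  v_{2} + v_{7} = v_{3} + 2·v_{11} ; sig = ⟨2 | 1 2⟩
  {6,9}:  v_{6} + v_{9} = v_{0} + 2·v_{10} ; sig = ⟨2 | 1 2⟩
  {7,9}:  v_{7} + v_{9} = 2·v_{3} + 2·v_{11} ; sig = ⟨2 | 2 2⟩
  {0,5,10}:  v_{0} + v_{5} + v_{10} = 0 ; sig = ⟨3 | 0⟩
  {3,4,8}:  v_{3} + v_{4} + v_{8} = 0 ; sig = ⟨3 | 0⟩
  {0,2,5}:  v_{0} + v_{2} + v_{5} = v_{11} ; sig = ⟨3 | 1⟩
  {4,8,9}:  v_{4} + v_{8} + v_{9} = v_{2} ; sig = ⟨3 | 1⟩
  {0,5,9}:  v_{0} + v_{5} + v_{9} = v_{3} + v_{11} ; sig = ⟨3 | 1 1⟩
  {4,7,8}:  v_{4} + v_{7} + v_{8} = v_{0} + v_{5} + v_{11} ; sig = ⟨3 | 1 1 1⟩
  {0,3,5,11}:  v_{0} + v_{3} + v_{5} + v_{11} = v_{7} ; sig = ⟨4 | 1⟩
  {0,1,4,8,10}:  v_{0} + v_{1} + v_{4} + v_{8} + v_{10} = v_{6} ; sig = ⟨5 | 1⟩

Hence PRS(X_Σ) =
    |P|=2: 15 collections, coeffs (), (1), (1), (1), (1), (1,1), (1,1), (1,1,1), (1,1,1), (1,1,1), (1,1,1,1), (1,1,1,2), (1,2), (1,2), (2,2)
    |P|=3: 6 collections, coeffs (), (), (1), (1), (1,1), (1,1,1)
    |P|=4: 1 collection, coeffs (1)
    |P|=5: 1 collection, coeffs (1)


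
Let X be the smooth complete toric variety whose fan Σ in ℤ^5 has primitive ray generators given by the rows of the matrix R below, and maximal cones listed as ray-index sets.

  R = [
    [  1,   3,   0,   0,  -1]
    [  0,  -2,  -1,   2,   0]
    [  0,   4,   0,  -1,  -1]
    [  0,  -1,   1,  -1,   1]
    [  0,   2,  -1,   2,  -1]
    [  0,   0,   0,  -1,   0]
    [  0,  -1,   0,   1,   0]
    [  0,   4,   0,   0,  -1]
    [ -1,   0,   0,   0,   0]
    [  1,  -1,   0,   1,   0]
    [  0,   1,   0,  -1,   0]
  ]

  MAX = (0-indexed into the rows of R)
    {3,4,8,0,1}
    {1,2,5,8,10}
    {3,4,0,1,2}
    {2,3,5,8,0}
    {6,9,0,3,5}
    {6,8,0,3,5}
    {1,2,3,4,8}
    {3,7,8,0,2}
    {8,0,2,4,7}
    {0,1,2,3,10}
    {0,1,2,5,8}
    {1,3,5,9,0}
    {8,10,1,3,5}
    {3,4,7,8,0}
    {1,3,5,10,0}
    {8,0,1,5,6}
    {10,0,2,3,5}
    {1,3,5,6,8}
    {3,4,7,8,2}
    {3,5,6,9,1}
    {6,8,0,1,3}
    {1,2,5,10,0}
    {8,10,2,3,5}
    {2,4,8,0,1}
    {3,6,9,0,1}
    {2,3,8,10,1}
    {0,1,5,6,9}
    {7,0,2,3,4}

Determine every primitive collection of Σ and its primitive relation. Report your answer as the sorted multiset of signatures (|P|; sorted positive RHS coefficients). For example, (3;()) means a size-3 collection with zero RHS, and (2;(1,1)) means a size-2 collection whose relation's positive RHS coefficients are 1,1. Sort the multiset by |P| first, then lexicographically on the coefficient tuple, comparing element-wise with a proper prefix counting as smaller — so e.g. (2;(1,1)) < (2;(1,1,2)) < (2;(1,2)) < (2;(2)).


Δ(Σ) — 11 vertices, 20 min non-faces:

  P={6,10}:  v_{6} + v_{10} = 0 — sig = (2;())
  P={1,7}:  v_{1} + v_{7} = v_{4} — sig = (2;(1))
  P={2,9}:  v_{2} + v_{9} = v_{0} — sig = (2;(1))
  P={5,7}:  v_{5} + v_{7} = v_{2} — sig = (2;(1))
  P={8,9}:  v_{8} + v_{9} = v_{6} — sig = (2;(1))
  P={2,6}:  v_{2} + v_{6} = v_{0} + v_{8} — sig = (2;(1,1))
  P={4,5}:  v_{4} + v_{5} = v_{1} + v_{2} — sig = (2;(1,1))
  P={9,10}:  v_{9} + v_{10} = v_{0} + v_{1} + v_{3} + v_{5} — sig = (2;(1,1,1,1))
  P={7,9}:  v_{7} + v_{9} = 2·v_{0} + v_{1} + v_{3} + v_{8} — sig = (2;(1,1,1,2))
  P={7,10}:  v_{7} + v_{10} = v_{1} + 2·v_{2} + v_{3} — sig = (2;(1,1,2))
  P={4,9}:  v_{4} + v_{9} = 2·v_{0} + 2·v_{1} + v_{3} + v_{8} — sig = (2;(1,1,2,2))
  P={6,7}:  v_{6} + v_{7} = 2·v_{0} + v_{1} + v_{3} + 2·v_{8} — sig = (2;(1,1,2,2))
  P={4,10}:  v_{4} + v_{10} = 2·v_{1} + 2·v_{2} + v_{3} — sig = (2;(1,2,2))
  P={4,6}:  v_{4} + v_{6} = 2·v_{0} + 2·v_{1} + v_{3} + 2·v_{8} — sig = (2;(1,2,2,2))
  P={0,8,10}:  v_{0} + v_{8} + v_{10} = v_{2} — sig = (3;(1))
  P={1,2,3,5}:  v_{1} + v_{2} + v_{3} + v_{5} = v_{10} — sig = (4;(1))
  P={0,1,3,5,8}:  v_{0} + v_{1} + v_{3} + v_{5} + v_{8} = 0 — sig = (5;())
  P={0,1,2,3,8}:  v_{0} + v_{1} + v_{2} + v_{3} + v_{8} = v_{7} — sig = (5;(1))
  P={0,1,3,5,6}:  v_{0} + v_{1} + v_{3} + v_{5} + v_{6} = v_{9} — sig = (5;(1))
  P={0,2,3,4,8}:  v_{0} + v_{2} + v_{3} + v_{4} + v_{8} = 2·v_{7} — sig = (5;(2))

Signatures (|P|; sorted positive RHS coefficients), sorted:
[(2;()), (2;(1)), (2;(1)), (2;(1)), (2;(1)), (2;(1,1)), (2;(1,1)), (2;(1,1,1,1)), (2;(1,1,1,2)), (2;(1,1,2)), (2;(1,1,2,2)), (2;(1,1,2,2)), (2;(1,2,2)), (2;(1,2,2,2)), (3;(1)), (4;(1)), (5;()), (5;(1)), (5;(1)), (5;(2))]


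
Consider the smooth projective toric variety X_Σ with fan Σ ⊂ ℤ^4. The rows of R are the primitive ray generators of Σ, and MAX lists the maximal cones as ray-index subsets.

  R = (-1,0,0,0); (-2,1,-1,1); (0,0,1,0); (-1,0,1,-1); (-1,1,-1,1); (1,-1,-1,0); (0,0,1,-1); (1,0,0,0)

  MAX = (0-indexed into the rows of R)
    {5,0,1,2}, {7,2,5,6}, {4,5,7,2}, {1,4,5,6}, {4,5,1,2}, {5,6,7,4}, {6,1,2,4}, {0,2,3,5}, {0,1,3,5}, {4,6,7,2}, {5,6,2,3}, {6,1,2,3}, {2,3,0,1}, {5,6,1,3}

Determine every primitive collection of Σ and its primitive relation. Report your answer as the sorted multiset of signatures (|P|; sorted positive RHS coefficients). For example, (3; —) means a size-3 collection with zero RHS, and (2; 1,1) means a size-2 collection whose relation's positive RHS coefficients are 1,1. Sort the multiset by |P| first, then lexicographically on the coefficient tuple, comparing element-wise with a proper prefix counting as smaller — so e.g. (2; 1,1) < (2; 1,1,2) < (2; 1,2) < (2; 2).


Δ(Σ) — 8 vertices, 9 min non-faces:

  {0,7}:  v_{0} + v_{7} = 0 ; sig = (2; —)
  {0,4}:  v_{0} + v_{4} = v_{1} ; sig = (2; 1)
  {0,6}:  v_{0} + v_{6} = v_{3} ; sig = (2; 1)
  {1,7}:  v_{1} + v_{7} = v_{4} ; sig = (2; 1)
  {3,7}:  v_{3} + v_{7} = v_{6} ; sig = (2; 1)
  {3,4}:  v_{3} + v_{4} = v_{1} + v_{6} ; sig = (2; 1,1)
  {2,4,5,6}:  v_{2} + v_{4} + v_{5} + v_{6} = 0 ; sig = (4; —)
  {1,2,5,6}:  v_{1} + v_{2} + v_{5} + v_{6} = v_{0} ; sig = (4; 1)
  {1,2,3,5}:  v_{1} + v_{2} + v_{3} + v_{5} = 2·v_{0} ; sig = (4; 2)

so the primitive-relation signature multiset is
    |P|=2: 6 collections, coeffs (), (1), (1), (1), (1), (1,1)
    |P|=4: 3 collections, coeffs (), (1), (2)


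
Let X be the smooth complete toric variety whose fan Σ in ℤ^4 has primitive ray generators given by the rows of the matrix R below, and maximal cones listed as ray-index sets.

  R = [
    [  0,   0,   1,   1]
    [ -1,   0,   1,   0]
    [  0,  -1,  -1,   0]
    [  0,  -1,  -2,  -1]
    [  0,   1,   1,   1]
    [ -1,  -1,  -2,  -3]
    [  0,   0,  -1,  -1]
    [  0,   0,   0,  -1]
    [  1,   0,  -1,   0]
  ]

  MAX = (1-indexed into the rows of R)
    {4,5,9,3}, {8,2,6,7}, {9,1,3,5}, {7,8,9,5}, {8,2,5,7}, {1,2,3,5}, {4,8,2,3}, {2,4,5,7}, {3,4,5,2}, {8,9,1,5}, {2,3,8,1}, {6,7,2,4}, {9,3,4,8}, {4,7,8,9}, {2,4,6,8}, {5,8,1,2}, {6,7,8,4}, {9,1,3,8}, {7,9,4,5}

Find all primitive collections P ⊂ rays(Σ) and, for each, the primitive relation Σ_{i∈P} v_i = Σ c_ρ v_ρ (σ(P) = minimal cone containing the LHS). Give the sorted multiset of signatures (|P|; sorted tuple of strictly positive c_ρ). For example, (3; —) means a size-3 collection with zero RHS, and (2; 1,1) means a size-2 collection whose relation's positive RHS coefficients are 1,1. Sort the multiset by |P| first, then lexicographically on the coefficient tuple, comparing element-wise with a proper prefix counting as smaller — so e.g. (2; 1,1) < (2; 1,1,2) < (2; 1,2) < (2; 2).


Δ(Σ) — 9 vertices, 11 min non-faces:

  P = {1,7}:  v_{1} + v_{7} = 0 ; sig = (2; —)
  P = {2,9}:  v_{2} + v_{9} = 0 ; sig = (2; —)
  P = {1,4}:  v_{1} + v_{4} = v_{3} ; sig = (2; 1)
  P = {3,7}:  v_{3} + v_{7} = v_{4} ; sig = (2; 1)
  P = {1,6}:  v_{1} + v_{6} = v_{2} + v_{4} + v_{8} ; sig = (2; 1,1,1)
  P = {6,9}:  v_{6} + v_{9} = v_{4} + v_{7} + v_{8} ; sig = (2; 1,1,1)
  P = {3,6}:  v_{3} + v_{6} = v_{2} + 2·v_{4} + v_{8} ; sig = (2; 1,1,2)
  P = {5,6}:  v_{5} + v_{6} = v_{2} + 2·v_{7} ; sig = (2; 1,2)
  P = {3,5,8}:  v_{3} + v_{5} + v_{8} = 0 ; sig = (3; —)
  P = {4,5,8}:  v_{4} + v_{5} + v_{8} = v_{7} ; sig = (3; 1)
  P = {2,4,7,8}:  v_{2} + v_{4} + v_{7} + v_{8} = v_{6} ; sig = (4; 1)

Signatures (|P|; sorted positive RHS coefficients), sorted:
    |P|=2: 8 collections, coeffs (), (), (1), (1), (1,1,1), (1,1,1), (1,1,2), (1,2)
    |P|=3: 2 collections, coeffs (), (1)
    |P|=4: 1 collection, coeffs (1)


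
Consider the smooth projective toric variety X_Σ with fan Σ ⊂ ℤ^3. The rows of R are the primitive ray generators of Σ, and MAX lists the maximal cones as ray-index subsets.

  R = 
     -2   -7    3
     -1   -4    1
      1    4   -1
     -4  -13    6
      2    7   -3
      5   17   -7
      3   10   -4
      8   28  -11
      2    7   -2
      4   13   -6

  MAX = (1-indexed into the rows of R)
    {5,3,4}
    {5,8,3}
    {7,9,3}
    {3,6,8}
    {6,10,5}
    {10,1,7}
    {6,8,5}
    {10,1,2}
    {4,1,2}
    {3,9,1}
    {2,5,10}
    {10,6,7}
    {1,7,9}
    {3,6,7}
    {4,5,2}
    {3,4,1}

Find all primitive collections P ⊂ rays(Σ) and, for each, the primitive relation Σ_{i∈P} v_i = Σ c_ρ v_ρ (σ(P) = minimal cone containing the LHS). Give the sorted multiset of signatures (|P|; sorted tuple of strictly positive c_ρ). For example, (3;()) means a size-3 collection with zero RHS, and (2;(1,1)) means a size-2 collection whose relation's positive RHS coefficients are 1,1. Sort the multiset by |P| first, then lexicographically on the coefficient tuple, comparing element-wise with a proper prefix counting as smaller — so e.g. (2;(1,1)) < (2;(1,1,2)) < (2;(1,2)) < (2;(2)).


Δ(Σ) — 10 vertices, 23 min non-faces:

  • {1,5}:  v_{1} + v_{5} = 0  ⇒ sig = (2;())
  • {2,3}:  v_{2} + v_{3} = 0  ⇒ sig = (2;())
  • {4,10}:  v_{4} + v_{10} = 0  ⇒ sig = (2;())
  • {1,6}:  v_{1} + v_{6} = v_{7}  ⇒ sig = (2;(1))
  • {2,6}:  v_{2} + v_{6} = v_{10}  ⇒ sig = (2;(1))
  • {3,10}:  v_{3} + v_{10} = v_{6}  ⇒ sig = (2;(1))
  • {4,6}:  v_{4} + v_{6} = v_{3}  ⇒ sig = (2;(1))
  • {5,7}:  v_{5} + v_{7} = v_{6}  ⇒ sig = (2;(1))
  • {1,8}:  v_{1} + v_{8} = v_{3} + v_{6}  ⇒ sig = (2;(1,1))
  • {2,7}:  v_{2} + v_{7} = v_{1} + v_{10}  ⇒ sig = (2;(1,1))
  • {2,8}:  v_{2} + v_{8} = v_{5} + v_{6}  ⇒ sig = (2;(1,1))
  • {2,9}:  v_{2} + v_{9} = v_{1} + v_{7}  ⇒ sig = (2;(1,1))
  • {4,7}:  v_{4} + v_{7} = v_{1} + v_{3}  ⇒ sig = (2;(1,1))
  • {5,9}:  v_{5} + v_{9} = v_{3} + v_{7}  ⇒ sig = (2;(1,1))
  • {8,9}:  v_{8} + v_{9} = 2·v_{3} + v_{6} + v_{7}  ⇒ sig = (2;(1,1,2))
  • {4,8}:  v_{4} + v_{8} = 2·v_{3} + v_{5}  ⇒ sig = (2;(1,2))
  • {6,9}:  v_{6} + v_{9} = v_{3} + 2·v_{7}  ⇒ sig = (2;(1,2))
  • {7,8}:  v_{7} + v_{8} = v_{3} + 2·v_{6}  ⇒ sig = (2;(1,2))
  • {8,10}:  v_{8} + v_{10} = v_{5} + 2·v_{6}  ⇒ sig = (2;(1,2))
  • {9,10}:  v_{9} + v_{10} = 2·v_{7}  ⇒ sig = (2;(2))
  • {4,9}:  v_{4} + v_{9} = 2·v_{1} + 2·v_{3}  ⇒ sig = (2;(2,2))
  • {1,3,7}:  v_{1} + v_{3} + v_{7} = v_{9}  ⇒ sig = (3;(1))
  • {3,5,6}:  v_{3} + v_{5} + v_{6} = v_{8}  ⇒ sig = (3;(1))

Signatures (|P|; sorted positive RHS coefficients), sorted:
    |P|=2: 21 collections, coeffs (), (), (), (1), (1), (1), (1), (1), (1,1), (1,1), (1,1), (1,1), (1,1), (1,1), (1,1,2), (1,2), (1,2), (1,2), (1,2), (2), (2,2)
    |P|=3: 2 collections, coeffs (1), (1)


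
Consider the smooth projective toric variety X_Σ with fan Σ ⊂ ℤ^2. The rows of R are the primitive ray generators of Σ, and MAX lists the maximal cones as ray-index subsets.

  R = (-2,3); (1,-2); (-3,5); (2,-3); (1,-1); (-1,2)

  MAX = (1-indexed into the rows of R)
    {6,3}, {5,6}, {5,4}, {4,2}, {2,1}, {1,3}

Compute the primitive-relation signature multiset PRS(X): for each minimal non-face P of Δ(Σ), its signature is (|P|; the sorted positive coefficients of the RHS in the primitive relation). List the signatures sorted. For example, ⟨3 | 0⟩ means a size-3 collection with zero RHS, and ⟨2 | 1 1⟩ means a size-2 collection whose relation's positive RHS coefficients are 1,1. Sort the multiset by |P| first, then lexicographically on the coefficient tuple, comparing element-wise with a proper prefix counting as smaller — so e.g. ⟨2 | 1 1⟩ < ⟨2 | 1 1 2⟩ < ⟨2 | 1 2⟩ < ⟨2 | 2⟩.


Δ(Σ) — 6 vertices, 9 min non-faces:

  P={1,4}:  v_{1} + v_{4} = 0 ; sig = ⟨2 | 0⟩
  P={2,6}:  v_{2} + v_{6} = 0 ; sig = ⟨2 | 0⟩
  P={1,5}:  v_{1} + v_{5} = v_{6} ; sig = ⟨2 | 1⟩
  P={1,6}:  v_{1} + v_{6} = v_{3} ; sig = ⟨2 | 1⟩
  P={2,3}:  v_{2} + v_{3} = v_{1} ; sig = ⟨2 | 1⟩
  P={2,5}:  v_{2} + v_{5} = v_{4} ; sig = ⟨2 | 1⟩
  P={3,4}:  v_{3} + v_{4} = v_{6} ; sig = ⟨2 | 1⟩
  P={4,6}:  v_{4} + v_{6} = v_{5} ; sig = ⟨2 | 1⟩
  P={3,5}:  v_{3} + v_{5} = 2·v_{6} ; sig = ⟨2 | 2⟩

Hence PRS(X_Σ) =
    |P|=2: 9 collections, coeffs (), (), (1), (1), (1), (1), (1), (1), (2)


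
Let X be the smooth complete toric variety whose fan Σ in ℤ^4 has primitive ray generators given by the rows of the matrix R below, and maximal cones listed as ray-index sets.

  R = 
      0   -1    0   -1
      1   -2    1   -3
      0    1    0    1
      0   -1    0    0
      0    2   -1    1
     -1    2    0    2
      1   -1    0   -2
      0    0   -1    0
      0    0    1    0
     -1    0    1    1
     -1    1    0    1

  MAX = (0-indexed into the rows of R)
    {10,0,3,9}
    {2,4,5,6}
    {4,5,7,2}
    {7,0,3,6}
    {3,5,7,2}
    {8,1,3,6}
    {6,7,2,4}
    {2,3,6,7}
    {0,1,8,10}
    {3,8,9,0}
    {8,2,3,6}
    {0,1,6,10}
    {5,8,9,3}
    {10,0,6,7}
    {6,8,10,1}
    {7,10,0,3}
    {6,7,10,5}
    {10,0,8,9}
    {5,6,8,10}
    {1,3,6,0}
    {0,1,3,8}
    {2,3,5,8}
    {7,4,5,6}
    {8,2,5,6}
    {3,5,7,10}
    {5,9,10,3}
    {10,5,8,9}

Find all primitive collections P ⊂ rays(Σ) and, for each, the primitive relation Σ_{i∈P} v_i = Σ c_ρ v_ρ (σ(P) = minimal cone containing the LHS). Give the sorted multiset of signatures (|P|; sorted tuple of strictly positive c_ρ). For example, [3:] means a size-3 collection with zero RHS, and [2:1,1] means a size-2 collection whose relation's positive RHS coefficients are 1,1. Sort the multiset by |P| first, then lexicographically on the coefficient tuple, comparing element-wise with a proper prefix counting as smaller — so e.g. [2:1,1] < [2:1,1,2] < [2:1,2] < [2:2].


|primitive collections| = 23. Relations:

  {0,2}:  v_{0} + v_{2} = 0 ; sig = [2:]
  {7,8}:  v_{7} + v_{8} = 0 ; sig = [2:]
  {0,5}:  v_{0} + v_{5} = v_{10} ; sig = [2:1]
  {2,10}:  v_{2} + v_{10} = v_{5} ; sig = [2:1]
  {4,9}:  v_{4} + v_{9} = v_{5} ; sig = [2:1]
  {1,2}:  v_{1} + v_{2} = v_{6} + v_{8} ; sig = [2:1,1]
  {1,7}:  v_{1} + v_{7} = v_{0} + v_{6} ; sig = [2:1,1]
  {3,4}:  v_{3} + v_{4} = v_{2} + v_{7} ; sig = [2:1,1]
  {6,9}:  v_{6} + v_{9} = v_{0} + v_{8} ; sig = [2:1,1]
  {7,9}:  v_{7} + v_{9} = v_{3} + v_{10} ; sig = [2:1,1]
  {0,4}:  v_{0} + v_{4} = v_{5} + v_{6} + v_{7} ; sig = [2:1,1,1]
  {1,5}:  v_{1} + v_{5} = v_{6} + v_{8} + v_{10} ; sig = [2:1,1,1]
  {2,9}:  v_{2} + v_{9} = v_{3} + v_{5} + v_{8} ; sig = [2:1,1,1]
  {4,8}:  v_{4} + v_{8} = v_{2} + v_{5} + v_{6} ; sig = [2:1,1,1]
  {4,10}:  v_{4} + v_{10} = 2·v_{5} + v_{6} + v_{7} ; sig = [2:1,1,2]
  {1,4}:  v_{1} + v_{4} = v_{5} + 2·v_{6} ; sig = [2:1,2]
  {1,9}:  v_{1} + v_{9} = 2·v_{0} + 2·v_{8} ; sig = [2:2,2]
  {3,5,6}:  v_{3} + v_{5} + v_{6} = 0 ; sig = [3:]
  {0,6,8}:  v_{0} + v_{6} + v_{8} = v_{1} ; sig = [3:1]
  {3,6,10}:  v_{3} + v_{6} + v_{10} = v_{0} ; sig = [3:1]
  {3,8,10}:  v_{3} + v_{8} + v_{10} = v_{9} ; sig = [3:1]
  {1,3,10}:  v_{1} + v_{3} + v_{10} = 2·v_{0} + v_{8} ; sig = [3:1,2]
  {2,5,6,7}:  v_{2} + v_{5} + v_{6} + v_{7} = v_{4} ; sig = [4:1]

Sorted signature multiset PRS(X):
    |P|=2: 17 collections, coeffs (), (), (1), (1), (1), (1,1), (1,1), (1,1), (1,1), (1,1), (1,1,1), (1,1,1), (1,1,1), (1,1,1), (1,1,2), (1,2), (2,2)
    |P|=3: 5 collections, coeffs (), (1), (1), (1), (1,2)
    |P|=4: 1 collection, coeffs (1)


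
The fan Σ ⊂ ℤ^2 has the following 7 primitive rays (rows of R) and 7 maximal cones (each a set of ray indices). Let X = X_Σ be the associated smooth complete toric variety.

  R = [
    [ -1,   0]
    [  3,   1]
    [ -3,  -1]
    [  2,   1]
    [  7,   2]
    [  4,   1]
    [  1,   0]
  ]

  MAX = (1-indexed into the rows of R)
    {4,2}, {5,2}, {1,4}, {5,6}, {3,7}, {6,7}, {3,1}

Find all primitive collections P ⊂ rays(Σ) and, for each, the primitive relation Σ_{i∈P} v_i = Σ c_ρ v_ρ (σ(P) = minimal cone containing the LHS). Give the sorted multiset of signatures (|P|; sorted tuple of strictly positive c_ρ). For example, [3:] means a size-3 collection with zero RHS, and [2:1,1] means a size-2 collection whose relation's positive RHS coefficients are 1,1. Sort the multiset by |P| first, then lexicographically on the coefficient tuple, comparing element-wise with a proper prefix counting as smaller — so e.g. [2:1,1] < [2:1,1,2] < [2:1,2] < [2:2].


Σ has 14 primitive collections:

  P = {1,7}:  v_{1} + v_{7} = 0  →  sig = [2:]
  P = {2,3}:  v_{2} + v_{3} = 0  →  sig = [2:]
  P = {1,2}:  v_{1} + v_{2} = v_{4}  →  sig = [2:1]
  P = {1,6}:  v_{1} + v_{6} = v_{2}  →  sig = [2:1]
  P = {2,6}:  v_{2} + v_{6} = v_{5}  →  sig = [2:1]
  P = {2,7}:  v_{2} + v_{7} = v_{6}  →  sig = [2:1]
  P = {3,4}:  v_{3} + v_{4} = v_{1}  →  sig = [2:1]
  P = {3,5}:  v_{3} + v_{5} = v_{6}  →  sig = [2:1]
  P = {3,6}:  v_{3} + v_{6} = v_{7}  →  sig = [2:1]
  P = {4,7}:  v_{4} + v_{7} = v_{2}  →  sig = [2:1]
  P = {1,5}:  v_{1} + v_{5} = 2·v_{2}  →  sig = [2:2]
  P = {4,6}:  v_{4} + v_{6} = 2·v_{2}  →  sig = [2:2]
  P = {5,7}:  v_{5} + v_{7} = 2·v_{6}  →  sig = [2:2]
  P = {4,5}:  v_{4} + v_{5} = 3·v_{2}  →  sig = [2:3]

Hence PRS(X_Σ) =
    |P|=2: 14 collections, coeffs (), (), (1), (1), (1), (1), (1), (1), (1), (1), (2), (2), (2), (3)


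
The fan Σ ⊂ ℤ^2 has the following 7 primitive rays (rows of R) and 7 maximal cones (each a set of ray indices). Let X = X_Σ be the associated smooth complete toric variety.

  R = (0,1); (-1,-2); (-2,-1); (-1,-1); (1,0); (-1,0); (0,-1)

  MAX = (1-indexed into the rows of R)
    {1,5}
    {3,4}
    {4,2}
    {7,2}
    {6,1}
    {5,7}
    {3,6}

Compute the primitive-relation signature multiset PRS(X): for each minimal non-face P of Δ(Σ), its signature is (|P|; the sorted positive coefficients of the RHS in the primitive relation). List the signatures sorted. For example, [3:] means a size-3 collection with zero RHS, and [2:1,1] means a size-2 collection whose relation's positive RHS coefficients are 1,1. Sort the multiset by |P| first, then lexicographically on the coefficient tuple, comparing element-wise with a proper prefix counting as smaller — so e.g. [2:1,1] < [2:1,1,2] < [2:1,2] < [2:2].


14 collections generate NE(X_Σ); each relation:

  P = {1,7}:  v_{1} + v_{7} = 0  ⇒ sig = [2:]
  P = {5,6}:  v_{5} + v_{6} = 0  ⇒ sig = [2:]
  P = {1,2}:  v_{1} + v_{2} = v_{4}  ⇒ sig = [2:1]
  P = {1,4}:  v_{1} + v_{4} = v_{6}  ⇒ sig = [2:1]
  P = {3,5}:  v_{3} + v_{5} = v_{4}  ⇒ sig = [2:1]
  P = {4,5}:  v_{4} + v_{5} = v_{7}  ⇒ sig = [2:1]
  P = {4,6}:  v_{4} + v_{6} = v_{3}  ⇒ sig = [2:1]
  P = {4,7}:  v_{4} + v_{7} = v_{2}  ⇒ sig = [2:1]
  P = {6,7}:  v_{6} + v_{7} = v_{4}  ⇒ sig = [2:1]
  P = {1,3}:  v_{1} + v_{3} = 2·v_{6}  ⇒ sig = [2:2]
  P = {2,5}:  v_{2} + v_{5} = 2·v_{7}  ⇒ sig = [2:2]
  P = {2,6}:  v_{2} + v_{6} = 2·v_{4}  ⇒ sig = [2:2]
  P = {3,7}:  v_{3} + v_{7} = 2·v_{4}  ⇒ sig = [2:2]
  P = {2,3}:  v_{2} + v_{3} = 3·v_{4}  ⇒ sig = [2:3]

Hence PRS(X_Σ) =
    |P|=2: 14 collections, coeffs (), (), (1), (1), (1), (1), (1), (1), (1), (2), (2), (2), (2), (3)


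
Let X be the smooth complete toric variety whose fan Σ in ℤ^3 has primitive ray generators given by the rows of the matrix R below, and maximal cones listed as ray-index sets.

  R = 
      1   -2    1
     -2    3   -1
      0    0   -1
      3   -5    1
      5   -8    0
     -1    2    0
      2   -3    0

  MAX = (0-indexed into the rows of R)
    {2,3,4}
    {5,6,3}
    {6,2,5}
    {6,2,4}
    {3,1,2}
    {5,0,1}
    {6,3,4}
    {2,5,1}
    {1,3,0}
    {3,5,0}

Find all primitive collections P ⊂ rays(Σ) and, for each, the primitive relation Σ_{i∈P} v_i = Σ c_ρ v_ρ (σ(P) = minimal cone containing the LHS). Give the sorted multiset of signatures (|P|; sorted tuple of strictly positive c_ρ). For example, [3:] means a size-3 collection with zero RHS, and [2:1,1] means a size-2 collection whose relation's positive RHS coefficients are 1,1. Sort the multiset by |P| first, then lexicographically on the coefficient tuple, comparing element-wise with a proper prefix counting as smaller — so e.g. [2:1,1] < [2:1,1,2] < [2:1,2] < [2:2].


Δ(Σ) — 7 vertices, 9 min non-faces:

  • {0,6}:  v_{0} + v_{6} = v_{3}  ⇒ sig = [2:1]
  • {1,6}:  v_{1} + v_{6} = v_{2}  ⇒ sig = [2:1]
  • {0,2}:  v_{0} + v_{2} = v_{1} + v_{3}  ⇒ sig = [2:1,1]
  • {0,4}:  v_{0} + v_{4} = v_{2} + 2·v_{3}  ⇒ sig = [2:1,2]
  • {1,4}:  v_{1} + v_{4} = 2·v_{2} + v_{3}  ⇒ sig = [2:1,2]
  • {4,5}:  v_{4} + v_{5} = 2·v_{6}  ⇒ sig = [2:2]
  • {1,3,5}:  v_{1} + v_{3} + v_{5} = 0  ⇒ sig = [3:]
  • {2,3,5}:  v_{2} + v_{3} + v_{5} = v_{6}  ⇒ sig = [3:1]
  • {2,3,6}:  v_{2} + v_{3} + v_{6} = v_{4}  ⇒ sig = [3:1]

Signatures (|P|; sorted positive RHS coefficients), sorted:
    |P|=2: 6 collections, coeffs (1), (1), (1,1), (1,2), (1,2), (2)
    |P|=3: 3 collections, coeffs (), (1), (1)


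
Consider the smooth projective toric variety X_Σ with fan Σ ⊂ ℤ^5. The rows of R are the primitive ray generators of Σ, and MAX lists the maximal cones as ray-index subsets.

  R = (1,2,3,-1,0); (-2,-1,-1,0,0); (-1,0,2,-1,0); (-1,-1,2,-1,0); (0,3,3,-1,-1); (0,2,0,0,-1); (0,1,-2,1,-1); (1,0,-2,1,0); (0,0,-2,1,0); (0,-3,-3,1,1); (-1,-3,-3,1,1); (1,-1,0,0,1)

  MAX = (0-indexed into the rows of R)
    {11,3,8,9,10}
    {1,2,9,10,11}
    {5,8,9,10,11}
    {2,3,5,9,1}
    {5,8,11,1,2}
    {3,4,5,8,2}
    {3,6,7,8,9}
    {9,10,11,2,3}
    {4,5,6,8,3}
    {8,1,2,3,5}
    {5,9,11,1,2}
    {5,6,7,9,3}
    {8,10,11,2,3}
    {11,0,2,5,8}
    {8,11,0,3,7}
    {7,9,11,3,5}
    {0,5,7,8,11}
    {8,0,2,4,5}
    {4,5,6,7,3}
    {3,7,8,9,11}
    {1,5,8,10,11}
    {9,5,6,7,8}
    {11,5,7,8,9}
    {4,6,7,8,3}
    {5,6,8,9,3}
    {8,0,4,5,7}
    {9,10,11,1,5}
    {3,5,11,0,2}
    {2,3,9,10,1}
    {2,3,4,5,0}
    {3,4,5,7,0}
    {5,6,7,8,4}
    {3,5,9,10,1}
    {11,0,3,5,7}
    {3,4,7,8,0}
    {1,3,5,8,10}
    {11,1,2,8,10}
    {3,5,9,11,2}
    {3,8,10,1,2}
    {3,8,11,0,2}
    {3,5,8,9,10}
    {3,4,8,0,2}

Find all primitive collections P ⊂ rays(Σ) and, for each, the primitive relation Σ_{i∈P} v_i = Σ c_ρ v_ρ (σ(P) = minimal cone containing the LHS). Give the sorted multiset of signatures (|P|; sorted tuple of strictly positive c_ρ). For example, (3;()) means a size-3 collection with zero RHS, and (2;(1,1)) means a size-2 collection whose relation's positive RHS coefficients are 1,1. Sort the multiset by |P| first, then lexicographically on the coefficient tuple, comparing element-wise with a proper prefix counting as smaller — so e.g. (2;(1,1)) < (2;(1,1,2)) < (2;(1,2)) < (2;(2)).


Minimal non-faces — 23 found among 12 rays, 42 max cones:

  P = {2,7}:  v_{2} + v_{7} = 0  →  sig = (2;())
  P = {4,9}:  v_{4} + v_{9} = 0  →  sig = (2;())
  P = {0,9}:  v_{0} + v_{9} = v_{11}  →  sig = (2;(1))
  P = {4,11}:  v_{4} + v_{11} = v_{0}  →  sig = (2;(1))
  P = {6,11}:  v_{6} + v_{11} = v_{7}  →  sig = (2;(1))
  P = {0,6}:  v_{0} + v_{6} = v_{4} + v_{7}  →  sig = (2;(1,1))
  P = {1,7}:  v_{1} + v_{7} = v_{5} + v_{10}  →  sig = (2;(1,1))
  P = {4,10}:  v_{4} + v_{10} = v_{2} + v_{8}  →  sig = (2;(1,1))
  P = {7,10}:  v_{7} + v_{10} = v_{8} + v_{9}  →  sig = (2;(1,1))
  P = {0,10}:  v_{0} + v_{10} = v_{2} + v_{8} + v_{11}  →  sig = (2;(1,1,1))
  P = {2,6}:  v_{2} + v_{6} = v_{3} + v_{5} + v_{8}  →  sig = (2;(1,1,1))
  P = {0,1}:  v_{0} + v_{1} = 2·v_{2} + v_{5} + v_{8} + v_{11}  →  sig = (2;(1,1,1,2))
  P = {1,6}:  v_{1} + v_{6} = v_{3} + 2·v_{5} + v_{8} + v_{10}  →  sig = (2;(1,1,1,2))
  P = {6,10}:  v_{6} + v_{10} = v_{3} + v_{5} + 2·v_{8} + v_{9}  →  sig = (2;(1,1,1,2))
  P = {1,4}:  v_{1} + v_{4} = 2·v_{2} + v_{5} + v_{8}  →  sig = (2;(1,1,2))
  P = {2,5,10}:  v_{2} + v_{5} + v_{10} = v_{1}  →  sig = (3;(1))
  P = {2,8,9}:  v_{2} + v_{8} + v_{9} = v_{10}  →  sig = (3;(1))
  P = {1,3,11}:  v_{1} + v_{3} + v_{11} = 2·v_{2} + v_{9}  →  sig = (3;(1,2))
  P = {1,8,9}:  v_{1} + v_{8} + v_{9} = v_{5} + 2·v_{10}  →  sig = (3;(1,2))
  P = {3,5,8,11}:  v_{3} + v_{5} + v_{8} + v_{11} = 0  →  sig = (4;())
  P = {0,3,5,8}:  v_{0} + v_{3} + v_{5} + v_{8} = v_{4}  →  sig = (4;(1))
  P = {3,5,7,8}:  v_{3} + v_{5} + v_{7} + v_{8} = v_{6}  →  sig = (4;(1))
  P = {3,5,10,11}:  v_{3} + v_{5} + v_{10} + v_{11} = v_{2} + v_{9}  →  sig = (4;(1,1))

Hence PRS(X_Σ) =
{ (2;()) ×2,  (2;(1)) ×3,  (2;(1,1)) ×4,  (2;(1,1,1)) ×2,  (2;(1,1,1,2)) ×3,  (2;(1,1,2)),  (3;(1)) ×2,  (3;(1,2)) ×2,  (4;()),  (4;(1)) ×2,  (4;(1,1)) }


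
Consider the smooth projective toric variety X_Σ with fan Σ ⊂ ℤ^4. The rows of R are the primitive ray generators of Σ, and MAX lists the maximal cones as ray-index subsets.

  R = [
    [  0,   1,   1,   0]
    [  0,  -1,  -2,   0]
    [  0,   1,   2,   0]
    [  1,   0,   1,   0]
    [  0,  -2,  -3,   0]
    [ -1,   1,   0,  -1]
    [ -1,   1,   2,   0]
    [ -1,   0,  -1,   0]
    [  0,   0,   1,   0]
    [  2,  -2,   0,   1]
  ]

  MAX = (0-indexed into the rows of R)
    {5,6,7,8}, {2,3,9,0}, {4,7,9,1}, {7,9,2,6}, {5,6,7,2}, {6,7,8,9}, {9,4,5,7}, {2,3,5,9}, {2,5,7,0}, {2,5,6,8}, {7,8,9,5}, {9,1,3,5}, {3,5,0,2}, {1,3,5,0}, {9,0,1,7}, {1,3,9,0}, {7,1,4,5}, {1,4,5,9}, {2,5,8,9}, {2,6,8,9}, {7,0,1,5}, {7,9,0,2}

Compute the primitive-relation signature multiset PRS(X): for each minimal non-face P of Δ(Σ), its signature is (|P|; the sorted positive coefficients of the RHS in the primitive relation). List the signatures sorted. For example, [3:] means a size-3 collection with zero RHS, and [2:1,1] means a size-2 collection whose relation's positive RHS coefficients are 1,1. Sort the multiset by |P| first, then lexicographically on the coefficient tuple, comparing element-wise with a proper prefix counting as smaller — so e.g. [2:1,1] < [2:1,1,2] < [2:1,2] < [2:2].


|primitive collections| = 18. Relations:

  P = {1,2}:  v_{1} + v_{2} = 0 — sig = [2:]
  P = {3,7}:  v_{3} + v_{7} = 0 — sig = [2:]
  P = {0,4}:  v_{0} + v_{4} = v_{1} — sig = [2:1]
  P = {0,8}:  v_{0} + v_{8} = v_{2} — sig = [2:1]
  P = {1,6}:  v_{1} + v_{6} = v_{7} + v_{8} — sig = [2:1,1]
  P = {3,6}:  v_{3} + v_{6} = v_{2} + v_{8} — sig = [2:1,1]
  P = {1,8}:  v_{1} + v_{8} = v_{5} + v_{7} + v_{9} — sig = [2:1,1,1]
  P = {2,4}:  v_{2} + v_{4} = v_{5} + v_{7} + v_{9} — sig = [2:1,1,1]
  P = {3,4}:  v_{3} + v_{4} = v_{1} + v_{5} + v_{9} — sig = [2:1,1,1]
  P = {3,8}:  v_{3} + v_{8} = v_{2} + v_{5} + v_{9} — sig = [2:1,1,1]
  P = {4,6}:  v_{4} + v_{6} = v_{5} + 2·v_{7} + v_{8} + v_{9} — sig = [2:1,1,1,2]
  P = {0,6}:  v_{0} + v_{6} = 2·v_{2} + v_{7} — sig = [2:1,2]
  P = {4,8}:  v_{4} + v_{8} = 2·v_{5} + 2·v_{7} + 2·v_{9} — sig = [2:2,2,2]
  P = {0,5,9}:  v_{0} + v_{5} + v_{9} = v_{3} — sig = [3:1]
  P = {2,7,8}:  v_{2} + v_{7} + v_{8} = v_{6} — sig = [3:1]
  P = {5,6,9}:  v_{5} + v_{6} + v_{9} = 2·v_{8} — sig = [3:2]
  P = {1,5,7,9}:  v_{1} + v_{5} + v_{7} + v_{9} = v_{4} — sig = [4:1]
  P = {2,5,7,9}:  v_{2} + v_{5} + v_{7} + v_{9} = v_{8} — sig = [4:1]

Hence PRS(X_Σ) =
    [2:]
    [2:]
    [2:1]
    [2:1]
    [2:1,1]
    [2:1,1]
    [2:1,1,1]
    [2:1,1,1]
    [2:1,1,1]
    [2:1,1,1]
    [2:1,1,1,2]
    [2:1,2]
    [2:2,2,2]
    [3:1]
    [3:1]
    [3:2]
    [4:1]
    [4:1]


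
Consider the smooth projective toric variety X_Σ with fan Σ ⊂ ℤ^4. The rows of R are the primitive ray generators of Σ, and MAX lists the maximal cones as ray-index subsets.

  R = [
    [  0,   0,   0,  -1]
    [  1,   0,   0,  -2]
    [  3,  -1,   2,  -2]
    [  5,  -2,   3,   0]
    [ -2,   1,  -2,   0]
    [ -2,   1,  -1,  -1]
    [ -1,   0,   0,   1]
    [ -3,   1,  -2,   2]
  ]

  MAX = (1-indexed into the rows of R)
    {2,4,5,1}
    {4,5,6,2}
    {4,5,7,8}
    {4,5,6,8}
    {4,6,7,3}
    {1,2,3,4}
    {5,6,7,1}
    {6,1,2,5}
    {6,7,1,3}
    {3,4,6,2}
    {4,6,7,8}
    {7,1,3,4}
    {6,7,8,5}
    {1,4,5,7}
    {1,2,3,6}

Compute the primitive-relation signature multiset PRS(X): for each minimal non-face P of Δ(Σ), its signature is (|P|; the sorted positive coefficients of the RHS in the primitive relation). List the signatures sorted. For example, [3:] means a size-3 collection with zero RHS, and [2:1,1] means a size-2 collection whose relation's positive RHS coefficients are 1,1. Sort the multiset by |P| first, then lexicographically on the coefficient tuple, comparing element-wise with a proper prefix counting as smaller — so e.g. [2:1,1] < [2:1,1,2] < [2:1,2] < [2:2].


The 7 primitive collections of Σ (r=8, n=4):

  P = {3,8}:  v_{3} + v_{8} = 0 ; sig = [2:]
  P = {2,7}:  v_{2} + v_{7} = v_{1} ; sig = [2:1]
  P = {2,8}:  v_{2} + v_{8} = v_{5} ; sig = [2:1]
  P = {3,5}:  v_{3} + v_{5} = v_{2} ; sig = [2:1]
  P = {1,8}:  v_{1} + v_{8} = v_{5} + v_{7} ; sig = [2:1,1]
  P = {1,4,6}:  v_{1} + v_{4} + v_{6} = v_{3} ; sig = [3:1]
  P = {4,5,6,7}:  v_{4} + v_{5} + v_{6} + v_{7} = 0 ; sig = [4:]

Sorted signature multiset PRS(X):
[[2:], [2:1], [2:1], [2:1], [2:1,1], [3:1], [4:]]


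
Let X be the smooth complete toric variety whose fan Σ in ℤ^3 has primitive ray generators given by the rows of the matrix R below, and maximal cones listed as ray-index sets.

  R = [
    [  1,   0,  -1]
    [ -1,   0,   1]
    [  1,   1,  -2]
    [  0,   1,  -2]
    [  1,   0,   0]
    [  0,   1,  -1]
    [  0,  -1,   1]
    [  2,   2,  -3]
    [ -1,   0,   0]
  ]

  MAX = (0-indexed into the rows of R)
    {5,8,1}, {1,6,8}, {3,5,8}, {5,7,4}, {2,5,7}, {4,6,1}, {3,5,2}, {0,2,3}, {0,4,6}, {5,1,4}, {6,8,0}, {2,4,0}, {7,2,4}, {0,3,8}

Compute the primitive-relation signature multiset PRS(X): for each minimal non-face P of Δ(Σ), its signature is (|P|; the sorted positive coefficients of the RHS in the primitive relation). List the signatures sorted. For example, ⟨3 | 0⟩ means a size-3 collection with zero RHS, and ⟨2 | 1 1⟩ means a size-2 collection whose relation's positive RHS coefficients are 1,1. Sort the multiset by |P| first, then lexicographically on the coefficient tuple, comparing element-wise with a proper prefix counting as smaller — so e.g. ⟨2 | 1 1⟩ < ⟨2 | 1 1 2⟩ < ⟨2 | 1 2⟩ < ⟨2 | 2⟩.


Minimal non-faces — 16 found among 9 rays, 14 max cones:

  {0,1}:  v_{0} + v_{1} = 0 — sig = ⟨2 | 0⟩
  {4,8}:  v_{4} + v_{8} = 0 — sig = ⟨2 | 0⟩
  {5,6}:  v_{5} + v_{6} = 0 — sig = ⟨2 | 0⟩
  {0,5}:  v_{0} + v_{5} = v_{2} — sig = ⟨2 | 1⟩
  {1,2}:  v_{1} + v_{2} = v_{5} — sig = ⟨2 | 1⟩
  {2,6}:  v_{2} + v_{6} = v_{0} — sig = ⟨2 | 1⟩
  {2,8}:  v_{2} + v_{8} = v_{3} — sig = ⟨2 | 1⟩
  {3,4}:  v_{3} + v_{4} = v_{2} — sig = ⟨2 | 1⟩
  {1,3}:  v_{1} + v_{3} = v_{5} + v_{8} — sig = ⟨2 | 1 1⟩
  {3,6}:  v_{3} + v_{6} = v_{0} + v_{8} — sig = ⟨2 | 1 1⟩
  {6,7}:  v_{6} + v_{7} = v_{2} + v_{4} — sig = ⟨2 | 1 1⟩
  {7,8}:  v_{7} + v_{8} = v_{2} + v_{5} — sig = ⟨2 | 1 1⟩
  {0,7}:  v_{0} + v_{7} = 2·v_{2} + v_{4} — sig = ⟨2 | 1 2⟩
  {1,7}:  v_{1} + v_{7} = v_{4} + 2·v_{5} — sig = ⟨2 | 1 2⟩
  {3,7}:  v_{3} + v_{7} = 2·v_{2} + v_{5} — sig = ⟨2 | 1 2⟩
  {2,4,5}:  v_{2} + v_{4} + v_{5} = v_{7} — sig = ⟨3 | 1⟩

Signatures (|P|; sorted positive RHS coefficients), sorted:
{ ⟨2 | 0⟩ ×3,  ⟨2 | 1⟩ ×5,  ⟨2 | 1 1⟩ ×4,  ⟨2 | 1 2⟩ ×3,  ⟨3 | 1⟩ }


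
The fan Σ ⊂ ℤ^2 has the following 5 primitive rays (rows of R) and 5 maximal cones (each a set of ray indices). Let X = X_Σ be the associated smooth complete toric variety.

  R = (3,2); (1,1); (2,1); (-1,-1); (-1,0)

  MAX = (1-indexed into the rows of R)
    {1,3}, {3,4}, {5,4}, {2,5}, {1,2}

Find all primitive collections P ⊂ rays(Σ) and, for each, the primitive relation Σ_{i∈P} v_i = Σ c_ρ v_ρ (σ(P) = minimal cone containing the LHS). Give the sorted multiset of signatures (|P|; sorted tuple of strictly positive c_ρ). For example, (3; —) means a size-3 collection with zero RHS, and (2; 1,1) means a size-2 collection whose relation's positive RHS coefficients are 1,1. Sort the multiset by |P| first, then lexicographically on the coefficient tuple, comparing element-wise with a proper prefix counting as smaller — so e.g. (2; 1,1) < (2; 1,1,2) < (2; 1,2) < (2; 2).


The 5 primitive collections of Σ (r=5, n=2):

  P = {2,4}:  v_{2} + v_{4} = 0  ⇒ sig = (2; —)
  P = {1,4}:  v_{1} + v_{4} = v_{3}  ⇒ sig = (2; 1)
  P = {2,3}:  v_{2} + v_{3} = v_{1}  ⇒ sig = (2; 1)
  P = {3,5}:  v_{3} + v_{5} = v_{2}  ⇒ sig = (2; 1)
  P = {1,5}:  v_{1} + v_{5} = 2·v_{2}  ⇒ sig = (2; 2)

Sorted signature multiset PRS(X):
[(2; —), (2; 1), (2; 1), (2; 1), (2; 2)]
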